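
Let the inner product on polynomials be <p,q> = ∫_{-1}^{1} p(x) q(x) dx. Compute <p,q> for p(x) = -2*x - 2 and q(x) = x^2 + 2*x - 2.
<p,q> = 4

Expand the product: p(x)·q(x) = -2*x^3 - 6*x^2 + 4.
∫_{-1}^{1} of each monomial x^k gives [2/(k+1) if k even, 0 if k odd]. Integrating term-by-term (or equivalently evaluating the antiderivative F(x) = -x^4/2 - 2*x^3 + 4*x at the endpoints):
  F(1) − F(−1) = 3/2 − (-5/2) = 4.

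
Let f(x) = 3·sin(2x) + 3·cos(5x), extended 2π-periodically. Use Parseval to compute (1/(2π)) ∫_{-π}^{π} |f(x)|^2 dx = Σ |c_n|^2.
Σ |c_n|^2 = 9

Expand |f|^2 and use orthogonality of {sin(nx), cos(mx)} on [-π, π]:
  ∫_{-π}^{π} sin(nx)^2 dx = π, ∫ cos(mx)^2 dx = π, and cross terms integrate to 0.
So ∫_{-π}^{π} f(x)^2 dx = 3^2 · π + 3^2 · π = (9 + 9)π.
Divide by 2π: (9 + 9)/2 = 9.
By Parseval, this equals Σ |c_n|^2.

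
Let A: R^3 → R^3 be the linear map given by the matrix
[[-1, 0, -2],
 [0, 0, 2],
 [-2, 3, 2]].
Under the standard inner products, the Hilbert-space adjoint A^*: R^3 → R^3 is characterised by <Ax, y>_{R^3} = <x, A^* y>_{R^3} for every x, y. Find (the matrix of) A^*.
A^* = A^T =
[[-1, 0, -2],
 [0, 0, 3],
 [-2, 2, 2]]

For real matrices with standard dot products, the defining identity <Ax, y> = <x, A^* y> gives (Ax)^T y = x^T (A^*) y, i.e. x^T A^T y = x^T (A^*) y. Since this holds for all x, y, we must have A^* = A^T. Therefore
A^* =
[[-1, 0, -2],
 [0, 0, 3],
 [-2, 2, 2]].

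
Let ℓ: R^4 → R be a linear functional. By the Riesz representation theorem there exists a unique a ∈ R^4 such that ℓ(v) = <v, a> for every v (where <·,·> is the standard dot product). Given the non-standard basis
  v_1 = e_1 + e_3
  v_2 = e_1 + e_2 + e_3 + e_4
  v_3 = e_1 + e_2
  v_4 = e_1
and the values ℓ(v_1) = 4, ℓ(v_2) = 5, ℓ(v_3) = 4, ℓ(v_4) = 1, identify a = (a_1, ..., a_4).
a = (1, 3, 3, -2)

Write a = (a_1, ..., a_4) in the standard basis. For each basis vector v_i, ℓ(v_i) = <v_i, a> is a linear equation in the a_j's. Collect the n equations into a matrix system V a = ℓ, where row i of V is v_i (expressed in the standard basis). Since V is invertible (lower-triangular with 1s on the diagonal, up to permutation), solve by back-substitution:
  V =
[[1, 0, 1, 0],
 [1, 1, 1, 1],
 [1, 1, 0, 0],
 [1, 0, 0, 0]]
  V a = (4, 5, 4, 1)
Solving gives a = (1, 3, 3, -2).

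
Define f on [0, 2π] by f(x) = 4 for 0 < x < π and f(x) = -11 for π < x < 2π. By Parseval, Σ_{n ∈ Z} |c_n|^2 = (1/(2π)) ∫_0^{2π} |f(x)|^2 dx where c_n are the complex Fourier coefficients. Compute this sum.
Σ |c_n|^2 = 137/2

Parseval equates the L^2 energy of f (normalised by 1/(2π)) with the ℓ^2 sum of its Fourier coefficients: (1/(2π)) ∫_0^{2π} |f|^2 = Σ |c_n|^2.
Compute the left side: (1/(2π)) [∫_0^π 4^2 dx + ∫_π^{2π} (-11)^2 dx] = (1/(2π)) · (16π + 121π) = (16 + 121)/2 = 137/2.
So Σ_{n ∈ Z} |c_n|^2 = 137/2.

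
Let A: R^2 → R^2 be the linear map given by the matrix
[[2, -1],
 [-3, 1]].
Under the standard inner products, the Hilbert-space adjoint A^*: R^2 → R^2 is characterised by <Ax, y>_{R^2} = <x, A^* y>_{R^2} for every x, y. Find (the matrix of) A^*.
A^* = A^T =
[[2, -3],
 [-1, 1]]

For real matrices with standard dot products, the defining identity <Ax, y> = <x, A^* y> gives (Ax)^T y = x^T (A^*) y, i.e. x^T A^T y = x^T (A^*) y. Since this holds for all x, y, we must have A^* = A^T. Therefore
A^* =
[[2, -3],
 [-1, 1]].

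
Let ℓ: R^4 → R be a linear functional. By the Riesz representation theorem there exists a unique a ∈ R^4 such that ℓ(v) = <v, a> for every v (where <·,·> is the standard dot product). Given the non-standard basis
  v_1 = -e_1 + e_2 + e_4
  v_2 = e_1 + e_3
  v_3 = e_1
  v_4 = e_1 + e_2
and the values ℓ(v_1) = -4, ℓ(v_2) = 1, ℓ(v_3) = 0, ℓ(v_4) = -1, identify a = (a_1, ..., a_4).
a = (0, -1, 1, -3)

Write a = (a_1, ..., a_4) in the standard basis. For each basis vector v_i, ℓ(v_i) = <v_i, a> is a linear equation in the a_j's. Collect the n equations into a matrix system V a = ℓ, where row i of V is v_i (expressed in the standard basis). Since V is invertible (lower-triangular with 1s on the diagonal, up to permutation), solve by back-substitution:
  V =
[[-1, 1, 0, 1],
 [1, 0, 1, 0],
 [1, 0, 0, 0],
 [1, 1, 0, 0]]
  V a = (-4, 1, 0, -1)
Solving gives a = (0, -1, 1, -3).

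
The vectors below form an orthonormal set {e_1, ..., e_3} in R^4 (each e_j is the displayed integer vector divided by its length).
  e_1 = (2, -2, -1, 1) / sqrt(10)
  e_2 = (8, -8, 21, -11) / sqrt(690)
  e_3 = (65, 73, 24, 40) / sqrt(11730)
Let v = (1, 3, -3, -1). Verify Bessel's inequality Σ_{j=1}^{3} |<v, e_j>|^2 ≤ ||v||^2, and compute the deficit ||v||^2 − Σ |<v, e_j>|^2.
Σ |<v, e_j>|^2 = 818/85; ||v||^2 = 20; deficit = 882/85

Write each e_j = u_j / sqrt(<u_j, u_j>) where u_j is the displayed integer vector. Then <v, e_j> = <v, u_j> / sqrt(<u_j, u_j>), so |<v, e_j>|^2 = <v, u_j>^2 / <u_j, u_j>.
Coefficients: <v, e_1> = -2/sqrt(10), <v, e_2> = -68/sqrt(690), <v, e_3> = 172/sqrt(11730).
Square and sum: Σ |<v, e_j>|^2 = 818/85.
Compute ||v||^2 = v·v = 20.
Deficit = 20 − 818/85 = 882/85 ≥ 0, confirming Bessel's inequality. (The deficit equals ||v − Σ <v,e_j> e_j||^2, the squared distance from v to span{e_j}.)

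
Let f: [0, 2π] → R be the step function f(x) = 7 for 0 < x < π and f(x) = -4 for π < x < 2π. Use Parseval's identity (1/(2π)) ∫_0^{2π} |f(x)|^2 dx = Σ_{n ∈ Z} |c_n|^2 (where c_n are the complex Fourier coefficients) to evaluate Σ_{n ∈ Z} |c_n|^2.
Σ |c_n|^2 = 65/2

Parseval equates the L^2 energy of f (normalised by 1/(2π)) with the ℓ^2 sum of its Fourier coefficients: (1/(2π)) ∫_0^{2π} |f|^2 = Σ |c_n|^2.
Compute the left side: (1/(2π)) [∫_0^π 7^2 dx + ∫_π^{2π} (-4)^2 dx] = (1/(2π)) · (49π + 16π) = (49 + 16)/2 = 65/2.
So Σ_{n ∈ Z} |c_n|^2 = 65/2.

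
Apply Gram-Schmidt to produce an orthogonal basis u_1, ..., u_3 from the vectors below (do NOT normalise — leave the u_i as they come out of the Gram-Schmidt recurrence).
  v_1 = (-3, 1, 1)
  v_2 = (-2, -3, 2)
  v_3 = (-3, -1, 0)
Orthogonal basis:
  u_1 = (-3, 1, 1)
  u_2 = (-7/11, -38/11, 17/11)
  u_3 = (-95/162, -38/81, -209/162)

Apply the Gram-Schmidt recurrence
  u_1 = v_1
  u_i = v_i − Σ_{j<i} ((v_i · u_j) / (u_j · u_j)) · u_j.

Step by step this gives:
  u_1 = (-3, 1, 1)
  u_2 = (-7/11, -38/11, 17/11)
  u_3 = (-95/162, -38/81, -209/162)

Orthogonality check:
  u_2 · u_1 = 0 (should be 0)
  u_3 · u_1 = 0 (should be 0)
  u_3 · u_2 = 0 (should be 0)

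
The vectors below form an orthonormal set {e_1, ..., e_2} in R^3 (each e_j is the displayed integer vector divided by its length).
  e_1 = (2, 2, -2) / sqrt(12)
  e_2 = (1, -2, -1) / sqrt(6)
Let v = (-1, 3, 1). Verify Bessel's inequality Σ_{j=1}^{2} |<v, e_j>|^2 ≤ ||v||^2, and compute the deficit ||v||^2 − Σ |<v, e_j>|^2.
Σ |<v, e_j>|^2 = 11; ||v||^2 = 11; deficit = 0

Write each e_j = u_j / sqrt(<u_j, u_j>) where u_j is the displayed integer vector. Then <v, e_j> = <v, u_j> / sqrt(<u_j, u_j>), so |<v, e_j>|^2 = <v, u_j>^2 / <u_j, u_j>.
Coefficients: <v, e_1> = 2/sqrt(12), <v, e_2> = -8/sqrt(6).
Square and sum: Σ |<v, e_j>|^2 = 11.
Compute ||v||^2 = v·v = 11.
Deficit = 11 − 11 = 0 ≥ 0, confirming Bessel's inequality. (The deficit equals ||v − Σ <v,e_j> e_j||^2, the squared distance from v to span{e_j}.)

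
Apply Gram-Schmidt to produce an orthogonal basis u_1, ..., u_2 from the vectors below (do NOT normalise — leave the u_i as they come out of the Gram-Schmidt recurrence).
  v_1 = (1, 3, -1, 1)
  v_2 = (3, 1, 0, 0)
Orthogonal basis:
  u_1 = (1, 3, -1, 1)
  u_2 = (5/2, -1/2, 1/2, -1/2)

Apply the Gram-Schmidt recurrence
  u_1 = v_1
  u_i = v_i − Σ_{j<i} ((v_i · u_j) / (u_j · u_j)) · u_j.

Step by step this gives:
  u_1 = (1, 3, -1, 1)
  u_2 = (5/2, -1/2, 1/2, -1/2)

Orthogonality check:
  u_2 · u_1 = 0 (should be 0)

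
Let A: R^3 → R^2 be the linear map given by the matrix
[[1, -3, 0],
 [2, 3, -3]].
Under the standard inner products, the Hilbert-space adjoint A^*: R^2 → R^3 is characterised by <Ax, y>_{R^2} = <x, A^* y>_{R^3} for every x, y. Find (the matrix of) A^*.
A^* = A^T =
[[1, 2],
 [-3, 3],
 [0, -3]]

For real matrices with standard dot products, the defining identity <Ax, y> = <x, A^* y> gives (Ax)^T y = x^T (A^*) y, i.e. x^T A^T y = x^T (A^*) y. Since this holds for all x, y, we must have A^* = A^T. Therefore
A^* =
[[1, 2],
 [-3, 3],
 [0, -3]].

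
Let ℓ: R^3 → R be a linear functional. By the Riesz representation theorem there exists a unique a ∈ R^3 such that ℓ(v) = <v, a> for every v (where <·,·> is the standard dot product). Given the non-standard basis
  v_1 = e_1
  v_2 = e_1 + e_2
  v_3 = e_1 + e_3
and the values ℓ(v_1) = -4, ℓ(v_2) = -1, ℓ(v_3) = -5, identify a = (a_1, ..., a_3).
a = (-4, 3, -1)

Write a = (a_1, ..., a_3) in the standard basis. For each basis vector v_i, ℓ(v_i) = <v_i, a> is a linear equation in the a_j's. Collect the n equations into a matrix system V a = ℓ, where row i of V is v_i (expressed in the standard basis). Since V is invertible (lower-triangular with 1s on the diagonal, up to permutation), solve by back-substitution:
  V =
[[1, 0, 0],
 [1, 1, 0],
 [1, 0, 1]]
  V a = (-4, -1, -5)
Solving gives a = (-4, 3, -1).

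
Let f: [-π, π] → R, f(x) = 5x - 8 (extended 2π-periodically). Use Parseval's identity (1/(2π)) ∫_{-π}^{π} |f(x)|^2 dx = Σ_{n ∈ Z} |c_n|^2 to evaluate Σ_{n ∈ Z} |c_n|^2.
Σ |c_n|^2 = 25π^2/3 + 64

Expand and integrate term by term over [-π, π]:
  ∫ (5x)^2 dx = 25·(2π^3/3); ∫ 2·5·(-8)·x dx = 0 (odd integrand); ∫ (-8)^2 dx = 64·2π.
So (1/(2π)) ∫_{-π}^{π} (5x - 8)^2 dx = 25π^2/3 + 64 = 25π^2/3 + 64.
Parseval ⇒ Σ |c_n|^2 = 25π^2/3 + 64.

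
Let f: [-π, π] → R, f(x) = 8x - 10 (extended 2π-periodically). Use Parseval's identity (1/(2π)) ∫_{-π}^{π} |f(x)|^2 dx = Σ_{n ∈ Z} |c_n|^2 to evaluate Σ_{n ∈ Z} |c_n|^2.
Σ |c_n|^2 = 64π^2/3 + 100

Expand and integrate term by term over [-π, π]:
  ∫ (8x)^2 dx = 64·(2π^3/3); ∫ 2·8·(-10)·x dx = 0 (odd integrand); ∫ (-10)^2 dx = 100·2π.
So (1/(2π)) ∫_{-π}^{π} (8x - 10)^2 dx = 64π^2/3 + 100 = 64π^2/3 + 100.
Parseval ⇒ Σ |c_n|^2 = 64π^2/3 + 100.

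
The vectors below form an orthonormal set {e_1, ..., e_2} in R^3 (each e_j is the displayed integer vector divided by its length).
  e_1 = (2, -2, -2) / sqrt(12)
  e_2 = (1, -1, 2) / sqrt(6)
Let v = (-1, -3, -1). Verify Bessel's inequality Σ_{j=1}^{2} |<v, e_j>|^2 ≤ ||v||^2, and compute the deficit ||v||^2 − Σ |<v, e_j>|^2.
Σ |<v, e_j>|^2 = 3; ||v||^2 = 11; deficit = 8

Write each e_j = u_j / sqrt(<u_j, u_j>) where u_j is the displayed integer vector. Then <v, e_j> = <v, u_j> / sqrt(<u_j, u_j>), so |<v, e_j>|^2 = <v, u_j>^2 / <u_j, u_j>.
Coefficients: <v, e_1> = 6/sqrt(12), <v, e_2> = 0/sqrt(6).
Square and sum: Σ |<v, e_j>|^2 = 3.
Compute ||v||^2 = v·v = 11.
Deficit = 11 − 3 = 8 ≥ 0, confirming Bessel's inequality. (The deficit equals ||v − Σ <v,e_j> e_j||^2, the squared distance from v to span{e_j}.)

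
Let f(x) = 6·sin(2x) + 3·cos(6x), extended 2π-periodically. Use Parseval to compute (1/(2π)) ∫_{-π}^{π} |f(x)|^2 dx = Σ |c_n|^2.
Σ |c_n|^2 = 45/2

Expand |f|^2 and use orthogonality of {sin(nx), cos(mx)} on [-π, π]:
  ∫_{-π}^{π} sin(nx)^2 dx = π, ∫ cos(mx)^2 dx = π, and cross terms integrate to 0.
So ∫_{-π}^{π} f(x)^2 dx = 6^2 · π + 3^2 · π = (36 + 9)π.
Divide by 2π: (36 + 9)/2 = 45/2.
By Parseval, this equals Σ |c_n|^2.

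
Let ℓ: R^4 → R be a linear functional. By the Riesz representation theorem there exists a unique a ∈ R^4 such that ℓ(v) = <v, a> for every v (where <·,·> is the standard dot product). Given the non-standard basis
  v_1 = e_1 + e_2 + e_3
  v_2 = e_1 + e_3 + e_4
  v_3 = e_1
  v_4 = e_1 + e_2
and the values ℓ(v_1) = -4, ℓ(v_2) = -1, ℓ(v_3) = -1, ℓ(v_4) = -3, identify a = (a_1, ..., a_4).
a = (-1, -2, -1, 1)

Write a = (a_1, ..., a_4) in the standard basis. For each basis vector v_i, ℓ(v_i) = <v_i, a> is a linear equation in the a_j's. Collect the n equations into a matrix system V a = ℓ, where row i of V is v_i (expressed in the standard basis). Since V is invertible (lower-triangular with 1s on the diagonal, up to permutation), solve by back-substitution:
  V =
[[1, 1, 1, 0],
 [1, 0, 1, 1],
 [1, 0, 0, 0],
 [1, 1, 0, 0]]
  V a = (-4, -1, -1, -3)
Solving gives a = (-1, -2, -1, 1).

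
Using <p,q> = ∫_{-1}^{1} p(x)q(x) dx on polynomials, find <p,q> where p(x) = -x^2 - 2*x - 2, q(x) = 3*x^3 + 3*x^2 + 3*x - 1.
<p,q> = -104/15

Expand the product: p(x)·q(x) = -3*x^5 - 9*x^4 - 15*x^3 - 11*x^2 - 4*x + 2.
∫_{-1}^{1} of each monomial x^k gives [2/(k+1) if k even, 0 if k odd]. Integrating term-by-term (or equivalently evaluating the antiderivative F(x) = -x^6/2 - 9*x^5/5 - 15*x^4/4 - 11*x^3/3 - 2*x^2 + 2*x at the endpoints):
  F(1) − F(−1) = -583/60 − (-167/60) = -104/15.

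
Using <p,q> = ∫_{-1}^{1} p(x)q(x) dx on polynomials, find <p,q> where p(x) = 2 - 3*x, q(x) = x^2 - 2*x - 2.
<p,q> = -8/3

Expand the product: p(x)·q(x) = -3*x^3 + 8*x^2 + 2*x - 4.
∫_{-1}^{1} of each monomial x^k gives [2/(k+1) if k even, 0 if k odd]. Integrating term-by-term (or equivalently evaluating the antiderivative F(x) = -3*x^4/4 + 8*x^3/3 + x^2 - 4*x at the endpoints):
  F(1) − F(−1) = -13/12 − (19/12) = -8/3.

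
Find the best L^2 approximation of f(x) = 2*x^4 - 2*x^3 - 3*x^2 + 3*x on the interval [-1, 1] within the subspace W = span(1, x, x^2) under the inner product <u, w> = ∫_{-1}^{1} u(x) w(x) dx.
g(x) = -9*x^2/7 + 9*x/5 - 6/35

The best approximation g ∈ W is the orthogonal projection of f onto W. Writing g = a_0 + a_1 x + a_2 x^2, the coefficients solve the normal equations G · a = b where
  G_{ij} = <φ_i, φ_j> and b_i = <f, φ_i>, with φ_0 = 1, φ_1 = x, φ_2 = x^2.
G =
  [2, 0, 2/3]
  [0, 2/3, 0]
  [2/3, 0, 2/5],
b = (-6/5, 6/5, -22/35).
Solving gives a_0 = -6/35, a_1 = 9/5, a_2 = -9/7, so
  g(x) = -9*x^2/7 + 9*x/5 - 6/35.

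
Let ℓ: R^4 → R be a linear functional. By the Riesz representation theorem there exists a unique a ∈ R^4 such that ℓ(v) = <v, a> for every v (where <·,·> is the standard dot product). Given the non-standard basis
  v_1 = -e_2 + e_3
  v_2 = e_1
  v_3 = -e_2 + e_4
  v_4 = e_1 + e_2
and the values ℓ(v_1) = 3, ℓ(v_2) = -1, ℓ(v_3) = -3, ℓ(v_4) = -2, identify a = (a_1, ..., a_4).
a = (-1, -1, 2, -4)

Write a = (a_1, ..., a_4) in the standard basis. For each basis vector v_i, ℓ(v_i) = <v_i, a> is a linear equation in the a_j's. Collect the n equations into a matrix system V a = ℓ, where row i of V is v_i (expressed in the standard basis). Since V is invertible (lower-triangular with 1s on the diagonal, up to permutation), solve by back-substitution:
  V =
[[0, -1, 1, 0],
 [1, 0, 0, 0],
 [0, -1, 0, 1],
 [1, 1, 0, 0]]
  V a = (3, -1, -3, -2)
Solving gives a = (-1, -1, 2, -4).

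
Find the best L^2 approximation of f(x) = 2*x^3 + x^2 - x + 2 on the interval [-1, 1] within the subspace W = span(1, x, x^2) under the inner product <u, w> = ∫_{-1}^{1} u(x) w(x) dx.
g(x) = x^2 + x/5 + 2

The best approximation g ∈ W is the orthogonal projection of f onto W. Writing g = a_0 + a_1 x + a_2 x^2, the coefficients solve the normal equations G · a = b where
  G_{ij} = <φ_i, φ_j> and b_i = <f, φ_i>, with φ_0 = 1, φ_1 = x, φ_2 = x^2.
G =
  [2, 0, 2/3]
  [0, 2/3, 0]
  [2/3, 0, 2/5],
b = (14/3, 2/15, 26/15).
Solving gives a_0 = 2, a_1 = 1/5, a_2 = 1, so
  g(x) = x^2 + x/5 + 2.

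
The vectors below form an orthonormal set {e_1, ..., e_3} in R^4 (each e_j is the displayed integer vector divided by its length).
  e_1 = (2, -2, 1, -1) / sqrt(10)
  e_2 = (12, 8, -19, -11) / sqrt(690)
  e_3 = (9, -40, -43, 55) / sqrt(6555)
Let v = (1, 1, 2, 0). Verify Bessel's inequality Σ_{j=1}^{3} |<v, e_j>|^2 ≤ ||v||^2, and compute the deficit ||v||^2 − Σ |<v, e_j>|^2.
Σ |<v, e_j>|^2 = 281/95; ||v||^2 = 6; deficit = 289/95

Write each e_j = u_j / sqrt(<u_j, u_j>) where u_j is the displayed integer vector. Then <v, e_j> = <v, u_j> / sqrt(<u_j, u_j>), so |<v, e_j>|^2 = <v, u_j>^2 / <u_j, u_j>.
Coefficients: <v, e_1> = 2/sqrt(10), <v, e_2> = -18/sqrt(690), <v, e_3> = -117/sqrt(6555).
Square and sum: Σ |<v, e_j>|^2 = 281/95.
Compute ||v||^2 = v·v = 6.
Deficit = 6 − 281/95 = 289/95 ≥ 0, confirming Bessel's inequality. (The deficit equals ||v − Σ <v,e_j> e_j||^2, the squared distance from v to span{e_j}.)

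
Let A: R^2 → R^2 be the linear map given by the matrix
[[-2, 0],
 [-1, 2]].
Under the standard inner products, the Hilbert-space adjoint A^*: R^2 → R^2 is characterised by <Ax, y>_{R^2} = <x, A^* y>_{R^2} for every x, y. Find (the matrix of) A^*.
A^* = A^T =
[[-2, -1],
 [0, 2]]

For real matrices with standard dot products, the defining identity <Ax, y> = <x, A^* y> gives (Ax)^T y = x^T (A^*) y, i.e. x^T A^T y = x^T (A^*) y. Since this holds for all x, y, we must have A^* = A^T. Therefore
A^* =
[[-2, -1],
 [0, 2]].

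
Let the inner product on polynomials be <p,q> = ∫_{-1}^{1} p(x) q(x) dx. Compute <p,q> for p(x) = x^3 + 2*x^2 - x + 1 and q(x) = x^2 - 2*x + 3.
<p,q> = 12

Expand the product: p(x)·q(x) = x^5 - 2*x^3 + 9*x^2 - 5*x + 3.
∫_{-1}^{1} of each monomial x^k gives [2/(k+1) if k even, 0 if k odd]. Integrating term-by-term (or equivalently evaluating the antiderivative F(x) = x^6/6 - x^4/2 + 3*x^3 - 5*x^2/2 + 3*x at the endpoints):
  F(1) − F(−1) = 19/6 − (-53/6) = 12.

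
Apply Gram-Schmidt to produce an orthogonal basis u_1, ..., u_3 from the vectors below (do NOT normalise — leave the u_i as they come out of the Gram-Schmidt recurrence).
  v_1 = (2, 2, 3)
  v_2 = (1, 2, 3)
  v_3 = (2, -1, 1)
Orthogonal basis:
  u_1 = (2, 2, 3)
  u_2 = (-13/17, 4/17, 6/17)
  u_3 = (0, -15/13, 10/13)

Apply the Gram-Schmidt recurrence
  u_1 = v_1
  u_i = v_i − Σ_{j<i} ((v_i · u_j) / (u_j · u_j)) · u_j.

Step by step this gives:
  u_1 = (2, 2, 3)
  u_2 = (-13/17, 4/17, 6/17)
  u_3 = (0, -15/13, 10/13)

Orthogonality check:
  u_2 · u_1 = 0 (should be 0)
  u_3 · u_1 = 0 (should be 0)
  u_3 · u_2 = 0 (should be 0)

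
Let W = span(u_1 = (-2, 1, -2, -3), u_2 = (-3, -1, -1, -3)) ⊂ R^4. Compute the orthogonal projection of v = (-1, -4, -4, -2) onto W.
proj_W(v) = (-139/52, -73/52, -25/52, -123/52)

Set up U = [u_1 | ... | u_2] ∈ R^(4×2). The projector onto W = col(U) is P = U (U^T U)^(-1) U^T.
Compute U^T U =
  [18, 16]
  [16, 20],
and U^T v = (12, 17).
Solve U^T U · c = U^T v for the coefficients: c = (-4/13, 57/52). The projection is proj_W(v) = U c.
Check: (v - proj_W(v)) · u_1 = 0  (should be 0).
Check: (v - proj_W(v)) · u_2 = 0  (should be 0).
Result: proj_W(v) = (-139/52, -73/52, -25/52, -123/52).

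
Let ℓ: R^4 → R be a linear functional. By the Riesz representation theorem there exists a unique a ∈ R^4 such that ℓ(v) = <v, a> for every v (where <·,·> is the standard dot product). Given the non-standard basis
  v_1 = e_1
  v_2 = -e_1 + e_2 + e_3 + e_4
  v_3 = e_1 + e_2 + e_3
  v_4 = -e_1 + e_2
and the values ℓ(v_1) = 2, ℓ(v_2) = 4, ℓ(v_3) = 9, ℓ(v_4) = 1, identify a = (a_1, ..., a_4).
a = (2, 3, 4, -1)

Write a = (a_1, ..., a_4) in the standard basis. For each basis vector v_i, ℓ(v_i) = <v_i, a> is a linear equation in the a_j's. Collect the n equations into a matrix system V a = ℓ, where row i of V is v_i (expressed in the standard basis). Since V is invertible (lower-triangular with 1s on the diagonal, up to permutation), solve by back-substitution:
  V =
[[1, 0, 0, 0],
 [-1, 1, 1, 1],
 [1, 1, 1, 0],
 [-1, 1, 0, 0]]
  V a = (2, 4, 9, 1)
Solving gives a = (2, 3, 4, -1).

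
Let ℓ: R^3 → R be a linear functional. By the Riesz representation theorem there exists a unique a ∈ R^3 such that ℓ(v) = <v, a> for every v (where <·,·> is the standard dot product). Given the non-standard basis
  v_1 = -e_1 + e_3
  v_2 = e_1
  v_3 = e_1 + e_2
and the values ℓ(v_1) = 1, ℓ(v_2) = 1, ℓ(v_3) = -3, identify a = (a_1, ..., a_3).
a = (1, -4, 2)

Write a = (a_1, ..., a_3) in the standard basis. For each basis vector v_i, ℓ(v_i) = <v_i, a> is a linear equation in the a_j's. Collect the n equations into a matrix system V a = ℓ, where row i of V is v_i (expressed in the standard basis). Since V is invertible (lower-triangular with 1s on the diagonal, up to permutation), solve by back-substitution:
  V =
[[-1, 0, 1],
 [1, 0, 0],
 [1, 1, 0]]
  V a = (1, 1, -3)
Solving gives a = (1, -4, 2).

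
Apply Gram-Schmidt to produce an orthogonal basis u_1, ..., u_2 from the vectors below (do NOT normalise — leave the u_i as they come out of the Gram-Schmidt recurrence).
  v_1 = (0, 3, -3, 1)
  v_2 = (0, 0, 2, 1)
Orthogonal basis:
  u_1 = (0, 3, -3, 1)
  u_2 = (0, 15/19, 23/19, 24/19)

Apply the Gram-Schmidt recurrence
  u_1 = v_1
  u_i = v_i − Σ_{j<i} ((v_i · u_j) / (u_j · u_j)) · u_j.

Step by step this gives:
  u_1 = (0, 3, -3, 1)
  u_2 = (0, 15/19, 23/19, 24/19)

Orthogonality check:
  u_2 · u_1 = 0 (should be 0)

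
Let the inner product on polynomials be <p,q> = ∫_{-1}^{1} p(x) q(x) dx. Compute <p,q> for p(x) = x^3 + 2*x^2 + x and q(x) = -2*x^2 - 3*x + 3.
<p,q> = -4/5

Expand the product: p(x)·q(x) = -2*x^5 - 7*x^4 - 5*x^3 + 3*x^2 + 3*x.
∫_{-1}^{1} of each monomial x^k gives [2/(k+1) if k even, 0 if k odd]. Integrating term-by-term (or equivalently evaluating the antiderivative F(x) = -x^6/3 - 7*x^5/5 - 5*x^4/4 + x^3 + 3*x^2/2 at the endpoints):
  F(1) − F(−1) = -29/60 − (19/60) = -4/5.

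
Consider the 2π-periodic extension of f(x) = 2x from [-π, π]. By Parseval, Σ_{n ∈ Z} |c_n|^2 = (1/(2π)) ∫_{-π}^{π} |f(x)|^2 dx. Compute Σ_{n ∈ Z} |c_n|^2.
Σ |c_n|^2 = 4π^2/3

Expand and integrate term by term over [-π, π]:
  ∫ (2x)^2 dx = 4·(2π^3/3); ∫ 2·2·(0)·x dx = 0 (odd integrand); ∫ 0^2 dx = 0·2π.
So (1/(2π)) ∫_{-π}^{π} (2x)^2 dx = 4π^2/3 + 0 = 4π^2/3.
Parseval ⇒ Σ |c_n|^2 = 4π^2/3.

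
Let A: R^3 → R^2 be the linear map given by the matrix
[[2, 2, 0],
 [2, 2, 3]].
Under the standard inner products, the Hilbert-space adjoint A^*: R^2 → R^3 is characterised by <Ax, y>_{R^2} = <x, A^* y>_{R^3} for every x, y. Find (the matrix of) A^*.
A^* = A^T =
[[2, 2],
 [2, 2],
 [0, 3]]

For real matrices with standard dot products, the defining identity <Ax, y> = <x, A^* y> gives (Ax)^T y = x^T (A^*) y, i.e. x^T A^T y = x^T (A^*) y. Since this holds for all x, y, we must have A^* = A^T. Therefore
A^* =
[[2, 2],
 [2, 2],
 [0, 3]].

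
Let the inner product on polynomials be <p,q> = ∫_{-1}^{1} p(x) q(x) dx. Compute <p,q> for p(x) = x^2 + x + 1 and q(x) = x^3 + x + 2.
<p,q> = 32/5

Expand the product: p(x)·q(x) = x^5 + x^4 + 2*x^3 + 3*x^2 + 3*x + 2.
∫_{-1}^{1} of each monomial x^k gives [2/(k+1) if k even, 0 if k odd]. Integrating term-by-term (or equivalently evaluating the antiderivative F(x) = x^6/6 + x^5/5 + x^4/2 + x^3 + 3*x^2/2 + 2*x at the endpoints):
  F(1) − F(−1) = 161/30 − (-31/30) = 32/5.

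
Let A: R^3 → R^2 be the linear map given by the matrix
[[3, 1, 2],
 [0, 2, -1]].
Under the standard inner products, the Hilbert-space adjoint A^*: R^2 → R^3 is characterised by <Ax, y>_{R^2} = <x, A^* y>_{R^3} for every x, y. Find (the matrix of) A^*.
A^* = A^T =
[[3, 0],
 [1, 2],
 [2, -1]]

For real matrices with standard dot products, the defining identity <Ax, y> = <x, A^* y> gives (Ax)^T y = x^T (A^*) y, i.e. x^T A^T y = x^T (A^*) y. Since this holds for all x, y, we must have A^* = A^T. Therefore
A^* =
[[3, 0],
 [1, 2],
 [2, -1]].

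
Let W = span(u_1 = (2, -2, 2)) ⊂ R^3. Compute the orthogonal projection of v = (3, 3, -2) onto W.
proj_W(v) = (-2/3, 2/3, -2/3)

Set up U = [u_1 | ... | u_1] ∈ R^(3×1). The projector onto W = col(U) is P = U (U^T U)^(-1) U^T.
Compute U^T U =
  [12],
and U^T v = (-4).
Solve U^T U · c = U^T v for the coefficients: c = (-1/3). The projection is proj_W(v) = U c.
Check: (v - proj_W(v)) · u_1 = 0  (should be 0).
Result: proj_W(v) = (-2/3, 2/3, -2/3).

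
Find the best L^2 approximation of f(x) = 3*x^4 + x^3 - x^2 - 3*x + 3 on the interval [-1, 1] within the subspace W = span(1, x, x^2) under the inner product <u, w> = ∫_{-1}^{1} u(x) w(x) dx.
g(x) = 11*x^2/7 - 12*x/5 + 96/35

The best approximation g ∈ W is the orthogonal projection of f onto W. Writing g = a_0 + a_1 x + a_2 x^2, the coefficients solve the normal equations G · a = b where
  G_{ij} = <φ_i, φ_j> and b_i = <f, φ_i>, with φ_0 = 1, φ_1 = x, φ_2 = x^2.
G =
  [2, 0, 2/3]
  [0, 2/3, 0]
  [2/3, 0, 2/5],
b = (98/15, -8/5, 86/35).
Solving gives a_0 = 96/35, a_1 = -12/5, a_2 = 11/7, so
  g(x) = 11*x^2/7 - 12*x/5 + 96/35.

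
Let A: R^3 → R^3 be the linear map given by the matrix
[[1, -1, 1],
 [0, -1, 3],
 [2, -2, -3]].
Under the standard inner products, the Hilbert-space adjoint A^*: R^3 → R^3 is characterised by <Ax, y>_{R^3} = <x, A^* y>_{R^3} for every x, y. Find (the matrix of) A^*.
A^* = A^T =
[[1, 0, 2],
 [-1, -1, -2],
 [1, 3, -3]]

For real matrices with standard dot products, the defining identity <Ax, y> = <x, A^* y> gives (Ax)^T y = x^T (A^*) y, i.e. x^T A^T y = x^T (A^*) y. Since this holds for all x, y, we must have A^* = A^T. Therefore
A^* =
[[1, 0, 2],
 [-1, -1, -2],
 [1, 3, -3]].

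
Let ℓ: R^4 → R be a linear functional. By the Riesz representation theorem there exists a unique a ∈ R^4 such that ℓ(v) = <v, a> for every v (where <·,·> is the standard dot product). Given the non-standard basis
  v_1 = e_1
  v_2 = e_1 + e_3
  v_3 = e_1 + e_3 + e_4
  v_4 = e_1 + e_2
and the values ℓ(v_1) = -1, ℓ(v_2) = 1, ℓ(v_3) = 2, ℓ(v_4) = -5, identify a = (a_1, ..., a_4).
a = (-1, -4, 2, 1)

Write a = (a_1, ..., a_4) in the standard basis. For each basis vector v_i, ℓ(v_i) = <v_i, a> is a linear equation in the a_j's. Collect the n equations into a matrix system V a = ℓ, where row i of V is v_i (expressed in the standard basis). Since V is invertible (lower-triangular with 1s on the diagonal, up to permutation), solve by back-substitution:
  V =
[[1, 0, 0, 0],
 [1, 0, 1, 0],
 [1, 0, 1, 1],
 [1, 1, 0, 0]]
  V a = (-1, 1, 2, -5)
Solving gives a = (-1, -4, 2, 1).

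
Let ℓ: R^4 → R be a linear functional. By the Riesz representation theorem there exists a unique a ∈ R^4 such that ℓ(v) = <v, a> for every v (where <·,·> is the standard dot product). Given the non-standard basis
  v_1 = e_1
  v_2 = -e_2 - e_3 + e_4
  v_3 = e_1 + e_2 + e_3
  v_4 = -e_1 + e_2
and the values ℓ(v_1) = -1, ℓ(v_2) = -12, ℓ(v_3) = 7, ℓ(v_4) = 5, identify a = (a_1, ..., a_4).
a = (-1, 4, 4, -4)

Write a = (a_1, ..., a_4) in the standard basis. For each basis vector v_i, ℓ(v_i) = <v_i, a> is a linear equation in the a_j's. Collect the n equations into a matrix system V a = ℓ, where row i of V is v_i (expressed in the standard basis). Since V is invertible (lower-triangular with 1s on the diagonal, up to permutation), solve by back-substitution:
  V =
[[1, 0, 0, 0],
 [0, -1, -1, 1],
 [1, 1, 1, 0],
 [-1, 1, 0, 0]]
  V a = (-1, -12, 7, 5)
Solving gives a = (-1, 4, 4, -4).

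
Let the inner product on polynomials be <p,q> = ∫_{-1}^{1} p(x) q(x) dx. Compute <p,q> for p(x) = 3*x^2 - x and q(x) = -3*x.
<p,q> = 2

Expand the product: p(x)·q(x) = -9*x^3 + 3*x^2.
∫_{-1}^{1} of each monomial x^k gives [2/(k+1) if k even, 0 if k odd]. Integrating term-by-term (or equivalently evaluating the antiderivative F(x) = -9*x^4/4 + x^3 at the endpoints):
  F(1) − F(−1) = -5/4 − (-13/4) = 2.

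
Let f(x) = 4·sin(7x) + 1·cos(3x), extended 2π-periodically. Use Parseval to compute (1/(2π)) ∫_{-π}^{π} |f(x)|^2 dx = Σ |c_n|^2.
Σ |c_n|^2 = 17/2

Expand |f|^2 and use orthogonality of {sin(nx), cos(mx)} on [-π, π]:
  ∫_{-π}^{π} sin(nx)^2 dx = π, ∫ cos(mx)^2 dx = π, and cross terms integrate to 0.
So ∫_{-π}^{π} f(x)^2 dx = 4^2 · π + 1^2 · π = (16 + 1)π.
Divide by 2π: (16 + 1)/2 = 17/2.
By Parseval, this equals Σ |c_n|^2.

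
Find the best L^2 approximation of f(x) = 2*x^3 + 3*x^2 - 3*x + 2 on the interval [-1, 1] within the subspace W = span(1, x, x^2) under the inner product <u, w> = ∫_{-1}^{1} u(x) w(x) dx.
g(x) = 3*x^2 - 9*x/5 + 2

The best approximation g ∈ W is the orthogonal projection of f onto W. Writing g = a_0 + a_1 x + a_2 x^2, the coefficients solve the normal equations G · a = b where
  G_{ij} = <φ_i, φ_j> and b_i = <f, φ_i>, with φ_0 = 1, φ_1 = x, φ_2 = x^2.
G =
  [2, 0, 2/3]
  [0, 2/3, 0]
  [2/3, 0, 2/5],
b = (6, -6/5, 38/15).
Solving gives a_0 = 2, a_1 = -9/5, a_2 = 3, so
  g(x) = 3*x^2 - 9*x/5 + 2.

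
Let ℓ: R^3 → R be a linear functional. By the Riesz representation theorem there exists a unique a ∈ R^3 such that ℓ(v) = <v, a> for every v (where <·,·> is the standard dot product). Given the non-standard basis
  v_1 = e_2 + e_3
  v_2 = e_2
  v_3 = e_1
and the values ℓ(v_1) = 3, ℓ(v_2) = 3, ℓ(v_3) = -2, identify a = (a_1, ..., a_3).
a = (-2, 3, 0)

Write a = (a_1, ..., a_3) in the standard basis. For each basis vector v_i, ℓ(v_i) = <v_i, a> is a linear equation in the a_j's. Collect the n equations into a matrix system V a = ℓ, where row i of V is v_i (expressed in the standard basis). Since V is invertible (lower-triangular with 1s on the diagonal, up to permutation), solve by back-substitution:
  V =
[[0, 1, 1],
 [0, 1, 0],
 [1, 0, 0]]
  V a = (3, 3, -2)
Solving gives a = (-2, 3, 0).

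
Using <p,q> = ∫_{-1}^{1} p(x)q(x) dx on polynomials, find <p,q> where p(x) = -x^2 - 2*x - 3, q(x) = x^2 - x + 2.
<p,q> = -72/5

Expand the product: p(x)·q(x) = -x^4 - x^3 - 3*x^2 - x - 6.
∫_{-1}^{1} of each monomial x^k gives [2/(k+1) if k even, 0 if k odd]. Integrating term-by-term (or equivalently evaluating the antiderivative F(x) = -x^5/5 - x^4/4 - x^3 - x^2/2 - 6*x at the endpoints):
  F(1) − F(−1) = -159/20 − (129/20) = -72/5.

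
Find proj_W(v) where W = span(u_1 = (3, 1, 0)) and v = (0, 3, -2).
proj_W(v) = (9/10, 3/10, 0)

Set up U = [u_1 | ... | u_1] ∈ R^(3×1). The projector onto W = col(U) is P = U (U^T U)^(-1) U^T.
Compute U^T U =
  [10],
and U^T v = (3).
Solve U^T U · c = U^T v for the coefficients: c = (3/10). The projection is proj_W(v) = U c.
Check: (v - proj_W(v)) · u_1 = 0  (should be 0).
Result: proj_W(v) = (9/10, 3/10, 0).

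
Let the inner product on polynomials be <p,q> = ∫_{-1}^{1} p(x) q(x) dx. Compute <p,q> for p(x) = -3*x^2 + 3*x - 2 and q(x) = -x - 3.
<p,q> = 16

Expand the product: p(x)·q(x) = 3*x^3 + 6*x^2 - 7*x + 6.
∫_{-1}^{1} of each monomial x^k gives [2/(k+1) if k even, 0 if k odd]. Integrating term-by-term (or equivalently evaluating the antiderivative F(x) = 3*x^4/4 + 2*x^3 - 7*x^2/2 + 6*x at the endpoints):
  F(1) − F(−1) = 21/4 − (-43/4) = 16.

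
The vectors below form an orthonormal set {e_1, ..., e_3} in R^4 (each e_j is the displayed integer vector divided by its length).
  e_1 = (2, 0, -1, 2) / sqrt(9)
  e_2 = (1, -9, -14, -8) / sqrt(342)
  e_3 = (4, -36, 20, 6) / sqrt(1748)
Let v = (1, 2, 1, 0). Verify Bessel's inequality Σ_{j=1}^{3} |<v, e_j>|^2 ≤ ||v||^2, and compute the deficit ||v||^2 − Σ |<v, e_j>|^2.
Σ |<v, e_j>|^2 = 195/46; ||v||^2 = 6; deficit = 81/46

Write each e_j = u_j / sqrt(<u_j, u_j>) where u_j is the displayed integer vector. Then <v, e_j> = <v, u_j> / sqrt(<u_j, u_j>), so |<v, e_j>|^2 = <v, u_j>^2 / <u_j, u_j>.
Coefficients: <v, e_1> = 1/sqrt(9), <v, e_2> = -31/sqrt(342), <v, e_3> = -48/sqrt(1748).
Square and sum: Σ |<v, e_j>|^2 = 195/46.
Compute ||v||^2 = v·v = 6.
Deficit = 6 − 195/46 = 81/46 ≥ 0, confirming Bessel's inequality. (The deficit equals ||v − Σ <v,e_j> e_j||^2, the squared distance from v to span{e_j}.)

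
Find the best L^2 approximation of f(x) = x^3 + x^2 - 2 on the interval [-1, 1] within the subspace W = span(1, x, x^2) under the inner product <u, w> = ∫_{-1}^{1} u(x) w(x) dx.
g(x) = x^2 + 3*x/5 - 2

The best approximation g ∈ W is the orthogonal projection of f onto W. Writing g = a_0 + a_1 x + a_2 x^2, the coefficients solve the normal equations G · a = b where
  G_{ij} = <φ_i, φ_j> and b_i = <f, φ_i>, with φ_0 = 1, φ_1 = x, φ_2 = x^2.
G =
  [2, 0, 2/3]
  [0, 2/3, 0]
  [2/3, 0, 2/5],
b = (-10/3, 2/5, -14/15).
Solving gives a_0 = -2, a_1 = 3/5, a_2 = 1, so
  g(x) = x^2 + 3*x/5 - 2.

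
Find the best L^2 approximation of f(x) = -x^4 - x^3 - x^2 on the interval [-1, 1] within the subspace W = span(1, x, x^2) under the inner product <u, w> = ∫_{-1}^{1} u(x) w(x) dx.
g(x) = -13*x^2/7 - 3*x/5 + 3/35

The best approximation g ∈ W is the orthogonal projection of f onto W. Writing g = a_0 + a_1 x + a_2 x^2, the coefficients solve the normal equations G · a = b where
  G_{ij} = <φ_i, φ_j> and b_i = <f, φ_i>, with φ_0 = 1, φ_1 = x, φ_2 = x^2.
G =
  [2, 0, 2/3]
  [0, 2/3, 0]
  [2/3, 0, 2/5],
b = (-16/15, -2/5, -24/35).
Solving gives a_0 = 3/35, a_1 = -3/5, a_2 = -13/7, so
  g(x) = -13*x^2/7 - 3*x/5 + 3/35.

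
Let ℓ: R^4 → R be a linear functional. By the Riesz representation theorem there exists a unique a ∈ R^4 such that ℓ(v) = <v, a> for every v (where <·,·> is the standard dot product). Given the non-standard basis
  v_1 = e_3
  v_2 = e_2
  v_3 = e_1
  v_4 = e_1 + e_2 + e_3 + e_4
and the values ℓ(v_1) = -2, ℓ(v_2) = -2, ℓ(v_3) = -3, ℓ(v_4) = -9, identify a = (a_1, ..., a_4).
a = (-3, -2, -2, -2)

Write a = (a_1, ..., a_4) in the standard basis. For each basis vector v_i, ℓ(v_i) = <v_i, a> is a linear equation in the a_j's. Collect the n equations into a matrix system V a = ℓ, where row i of V is v_i (expressed in the standard basis). Since V is invertible (lower-triangular with 1s on the diagonal, up to permutation), solve by back-substitution:
  V =
[[0, 0, 1, 0],
 [0, 1, 0, 0],
 [1, 0, 0, 0],
 [1, 1, 1, 1]]
  V a = (-2, -2, -3, -9)
Solving gives a = (-3, -2, -2, -2).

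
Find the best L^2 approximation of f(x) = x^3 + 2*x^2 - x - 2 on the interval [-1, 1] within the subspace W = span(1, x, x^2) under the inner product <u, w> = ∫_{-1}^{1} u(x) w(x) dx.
g(x) = 2*x^2 - 2*x/5 - 2

The best approximation g ∈ W is the orthogonal projection of f onto W. Writing g = a_0 + a_1 x + a_2 x^2, the coefficients solve the normal equations G · a = b where
  G_{ij} = <φ_i, φ_j> and b_i = <f, φ_i>, with φ_0 = 1, φ_1 = x, φ_2 = x^2.
G =
  [2, 0, 2/3]
  [0, 2/3, 0]
  [2/3, 0, 2/5],
b = (-8/3, -4/15, -8/15).
Solving gives a_0 = -2, a_1 = -2/5, a_2 = 2, so
  g(x) = 2*x^2 - 2*x/5 - 2.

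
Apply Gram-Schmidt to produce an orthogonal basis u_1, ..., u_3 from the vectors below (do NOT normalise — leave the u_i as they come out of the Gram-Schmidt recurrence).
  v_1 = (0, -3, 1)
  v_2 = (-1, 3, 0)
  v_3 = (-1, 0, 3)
Orthogonal basis:
  u_1 = (0, -3, 1)
  u_2 = (-1, 3/10, 9/10)
  u_3 = (18/19, 6/19, 18/19)

Apply the Gram-Schmidt recurrence
  u_1 = v_1
  u_i = v_i − Σ_{j<i} ((v_i · u_j) / (u_j · u_j)) · u_j.

Step by step this gives:
  u_1 = (0, -3, 1)
  u_2 = (-1, 3/10, 9/10)
  u_3 = (18/19, 6/19, 18/19)

Orthogonality check:
  u_2 · u_1 = 0 (should be 0)
  u_3 · u_1 = 0 (should be 0)
  u_3 · u_2 = 0 (should be 0)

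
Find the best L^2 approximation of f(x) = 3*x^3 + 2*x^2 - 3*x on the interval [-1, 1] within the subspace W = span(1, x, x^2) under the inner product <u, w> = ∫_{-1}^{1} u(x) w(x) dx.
g(x) = 2*x^2 - 6*x/5

The best approximation g ∈ W is the orthogonal projection of f onto W. Writing g = a_0 + a_1 x + a_2 x^2, the coefficients solve the normal equations G · a = b where
  G_{ij} = <φ_i, φ_j> and b_i = <f, φ_i>, with φ_0 = 1, φ_1 = x, φ_2 = x^2.
G =
  [2, 0, 2/3]
  [0, 2/3, 0]
  [2/3, 0, 2/5],
b = (4/3, -4/5, 4/5).
Solving gives a_0 = 0, a_1 = -6/5, a_2 = 2, so
  g(x) = 2*x^2 - 6*x/5.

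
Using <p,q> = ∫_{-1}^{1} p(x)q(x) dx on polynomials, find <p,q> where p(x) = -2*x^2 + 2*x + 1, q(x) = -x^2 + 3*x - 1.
<p,q> = 52/15

Expand the product: p(x)·q(x) = 2*x^4 - 8*x^3 + 7*x^2 + x - 1.
∫_{-1}^{1} of each monomial x^k gives [2/(k+1) if k even, 0 if k odd]. Integrating term-by-term (or equivalently evaluating the antiderivative F(x) = 2*x^5/5 - 2*x^4 + 7*x^3/3 + x^2/2 - x at the endpoints):
  F(1) − F(−1) = 7/30 − (-97/30) = 52/15.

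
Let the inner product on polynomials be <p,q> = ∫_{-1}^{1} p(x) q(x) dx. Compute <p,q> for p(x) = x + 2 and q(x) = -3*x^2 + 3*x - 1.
<p,q> = -6

Expand the product: p(x)·q(x) = -3*x^3 - 3*x^2 + 5*x - 2.
∫_{-1}^{1} of each monomial x^k gives [2/(k+1) if k even, 0 if k odd]. Integrating term-by-term (or equivalently evaluating the antiderivative F(x) = -3*x^4/4 - x^3 + 5*x^2/2 - 2*x at the endpoints):
  F(1) − F(−1) = -5/4 − (19/4) = -6.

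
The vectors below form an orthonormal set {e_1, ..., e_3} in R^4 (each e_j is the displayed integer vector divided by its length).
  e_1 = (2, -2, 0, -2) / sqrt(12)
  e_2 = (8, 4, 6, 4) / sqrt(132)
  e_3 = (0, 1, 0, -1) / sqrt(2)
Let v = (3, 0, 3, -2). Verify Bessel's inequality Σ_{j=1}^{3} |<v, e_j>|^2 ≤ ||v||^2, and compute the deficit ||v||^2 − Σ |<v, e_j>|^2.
Σ |<v, e_j>|^2 = 210/11; ||v||^2 = 22; deficit = 32/11

Write each e_j = u_j / sqrt(<u_j, u_j>) where u_j is the displayed integer vector. Then <v, e_j> = <v, u_j> / sqrt(<u_j, u_j>), so |<v, e_j>|^2 = <v, u_j>^2 / <u_j, u_j>.
Coefficients: <v, e_1> = 10/sqrt(12), <v, e_2> = 34/sqrt(132), <v, e_3> = 2/sqrt(2).
Square and sum: Σ |<v, e_j>|^2 = 210/11.
Compute ||v||^2 = v·v = 22.
Deficit = 22 − 210/11 = 32/11 ≥ 0, confirming Bessel's inequality. (The deficit equals ||v − Σ <v,e_j> e_j||^2, the squared distance from v to span{e_j}.)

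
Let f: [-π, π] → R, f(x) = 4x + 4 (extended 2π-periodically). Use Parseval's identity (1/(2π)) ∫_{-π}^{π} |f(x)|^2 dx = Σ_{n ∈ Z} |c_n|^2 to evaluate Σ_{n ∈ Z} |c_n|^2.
Σ |c_n|^2 = 16π^2/3 + 16

Expand and integrate term by term over [-π, π]:
  ∫ (4x)^2 dx = 16·(2π^3/3); ∫ 2·4·(4)·x dx = 0 (odd integrand); ∫ 4^2 dx = 16·2π.
So (1/(2π)) ∫_{-π}^{π} (4x + 4)^2 dx = 16π^2/3 + 16 = 16π^2/3 + 16.
Parseval ⇒ Σ |c_n|^2 = 16π^2/3 + 16.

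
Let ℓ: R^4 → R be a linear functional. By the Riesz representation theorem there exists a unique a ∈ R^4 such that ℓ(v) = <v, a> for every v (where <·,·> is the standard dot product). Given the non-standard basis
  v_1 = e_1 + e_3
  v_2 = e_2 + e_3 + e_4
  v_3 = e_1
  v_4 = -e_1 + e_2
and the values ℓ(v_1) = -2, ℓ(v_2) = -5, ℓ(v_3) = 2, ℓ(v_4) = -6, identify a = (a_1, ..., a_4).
a = (2, -4, -4, 3)

Write a = (a_1, ..., a_4) in the standard basis. For each basis vector v_i, ℓ(v_i) = <v_i, a> is a linear equation in the a_j's. Collect the n equations into a matrix system V a = ℓ, where row i of V is v_i (expressed in the standard basis). Since V is invertible (lower-triangular with 1s on the diagonal, up to permutation), solve by back-substitution:
  V =
[[1, 0, 1, 0],
 [0, 1, 1, 1],
 [1, 0, 0, 0],
 [-1, 1, 0, 0]]
  V a = (-2, -5, 2, -6)
Solving gives a = (2, -4, -4, 3).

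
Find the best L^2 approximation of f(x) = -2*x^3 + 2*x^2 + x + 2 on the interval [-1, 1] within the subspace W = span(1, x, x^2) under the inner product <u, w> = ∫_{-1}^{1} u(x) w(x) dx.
g(x) = 2*x^2 - x/5 + 2

The best approximation g ∈ W is the orthogonal projection of f onto W. Writing g = a_0 + a_1 x + a_2 x^2, the coefficients solve the normal equations G · a = b where
  G_{ij} = <φ_i, φ_j> and b_i = <f, φ_i>, with φ_0 = 1, φ_1 = x, φ_2 = x^2.
G =
  [2, 0, 2/3]
  [0, 2/3, 0]
  [2/3, 0, 2/5],
b = (16/3, -2/15, 32/15).
Solving gives a_0 = 2, a_1 = -1/5, a_2 = 2, so
  g(x) = 2*x^2 - x/5 + 2.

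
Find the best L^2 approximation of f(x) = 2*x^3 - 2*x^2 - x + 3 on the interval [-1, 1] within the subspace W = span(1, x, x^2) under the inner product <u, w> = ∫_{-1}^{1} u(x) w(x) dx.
g(x) = -2*x^2 + x/5 + 3

The best approximation g ∈ W is the orthogonal projection of f onto W. Writing g = a_0 + a_1 x + a_2 x^2, the coefficients solve the normal equations G · a = b where
  G_{ij} = <φ_i, φ_j> and b_i = <f, φ_i>, with φ_0 = 1, φ_1 = x, φ_2 = x^2.
G =
  [2, 0, 2/3]
  [0, 2/3, 0]
  [2/3, 0, 2/5],
b = (14/3, 2/15, 6/5).
Solving gives a_0 = 3, a_1 = 1/5, a_2 = -2, so
  g(x) = -2*x^2 + x/5 + 3.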